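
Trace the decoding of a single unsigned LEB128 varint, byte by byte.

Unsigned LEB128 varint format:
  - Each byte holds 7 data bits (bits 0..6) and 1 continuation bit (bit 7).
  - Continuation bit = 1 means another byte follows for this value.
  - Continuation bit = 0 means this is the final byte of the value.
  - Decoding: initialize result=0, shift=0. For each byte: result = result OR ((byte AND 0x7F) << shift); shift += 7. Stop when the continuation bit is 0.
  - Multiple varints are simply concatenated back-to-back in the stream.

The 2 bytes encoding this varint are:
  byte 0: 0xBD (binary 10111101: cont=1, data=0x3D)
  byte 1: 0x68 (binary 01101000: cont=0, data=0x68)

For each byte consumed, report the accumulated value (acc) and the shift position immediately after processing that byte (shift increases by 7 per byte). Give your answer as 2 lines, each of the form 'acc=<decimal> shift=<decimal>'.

byte 0=0xBD: payload=0x3D=61, contrib = 61<<0 = 61; acc -> 61, shift -> 7
byte 1=0x68: payload=0x68=104, contrib = 104<<7 = 13312; acc -> 13373, shift -> 14

Answer: acc=61 shift=7
acc=13373 shift=14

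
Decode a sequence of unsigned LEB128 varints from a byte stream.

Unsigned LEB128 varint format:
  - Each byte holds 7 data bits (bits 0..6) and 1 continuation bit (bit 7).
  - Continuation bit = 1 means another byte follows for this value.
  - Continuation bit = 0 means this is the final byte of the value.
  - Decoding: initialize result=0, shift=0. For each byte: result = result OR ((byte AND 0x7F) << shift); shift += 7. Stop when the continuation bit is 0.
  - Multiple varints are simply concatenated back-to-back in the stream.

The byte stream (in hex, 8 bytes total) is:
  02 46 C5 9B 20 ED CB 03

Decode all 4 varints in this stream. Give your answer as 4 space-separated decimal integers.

Answer: 2 70 527813 58861

Derivation:
  byte[0]=0x02 cont=0 payload=0x02=2: acc |= 2<<0 -> acc=2 shift=7 [end]
Varint 1: bytes[0:1] = 02 -> value 2 (1 byte(s))
  byte[1]=0x46 cont=0 payload=0x46=70: acc |= 70<<0 -> acc=70 shift=7 [end]
Varint 2: bytes[1:2] = 46 -> value 70 (1 byte(s))
  byte[2]=0xC5 cont=1 payload=0x45=69: acc |= 69<<0 -> acc=69 shift=7
  byte[3]=0x9B cont=1 payload=0x1B=27: acc |= 27<<7 -> acc=3525 shift=14
  byte[4]=0x20 cont=0 payload=0x20=32: acc |= 32<<14 -> acc=527813 shift=21 [end]
Varint 3: bytes[2:5] = C5 9B 20 -> value 527813 (3 byte(s))
  byte[5]=0xED cont=1 payload=0x6D=109: acc |= 109<<0 -> acc=109 shift=7
  byte[6]=0xCB cont=1 payload=0x4B=75: acc |= 75<<7 -> acc=9709 shift=14
  byte[7]=0x03 cont=0 payload=0x03=3: acc |= 3<<14 -> acc=58861 shift=21 [end]
Varint 4: bytes[5:8] = ED CB 03 -> value 58861 (3 byte(s))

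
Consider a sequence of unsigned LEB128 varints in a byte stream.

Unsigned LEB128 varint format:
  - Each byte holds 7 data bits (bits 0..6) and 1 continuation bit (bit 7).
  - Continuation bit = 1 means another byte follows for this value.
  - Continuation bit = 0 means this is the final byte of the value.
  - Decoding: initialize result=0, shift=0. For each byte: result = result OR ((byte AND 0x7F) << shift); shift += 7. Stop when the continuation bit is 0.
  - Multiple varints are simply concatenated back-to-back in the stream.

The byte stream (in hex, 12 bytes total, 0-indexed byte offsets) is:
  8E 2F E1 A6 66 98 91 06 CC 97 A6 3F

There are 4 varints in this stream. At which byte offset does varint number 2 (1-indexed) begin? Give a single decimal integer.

  byte[0]=0x8E cont=1 payload=0x0E=14: acc |= 14<<0 -> acc=14 shift=7
  byte[1]=0x2F cont=0 payload=0x2F=47: acc |= 47<<7 -> acc=6030 shift=14 [end]
Varint 1: bytes[0:2] = 8E 2F -> value 6030 (2 byte(s))
  byte[2]=0xE1 cont=1 payload=0x61=97: acc |= 97<<0 -> acc=97 shift=7
  byte[3]=0xA6 cont=1 payload=0x26=38: acc |= 38<<7 -> acc=4961 shift=14
  byte[4]=0x66 cont=0 payload=0x66=102: acc |= 102<<14 -> acc=1676129 shift=21 [end]
Varint 2: bytes[2:5] = E1 A6 66 -> value 1676129 (3 byte(s))
  byte[5]=0x98 cont=1 payload=0x18=24: acc |= 24<<0 -> acc=24 shift=7
  byte[6]=0x91 cont=1 payload=0x11=17: acc |= 17<<7 -> acc=2200 shift=14
  byte[7]=0x06 cont=0 payload=0x06=6: acc |= 6<<14 -> acc=100504 shift=21 [end]
Varint 3: bytes[5:8] = 98 91 06 -> value 100504 (3 byte(s))
  byte[8]=0xCC cont=1 payload=0x4C=76: acc |= 76<<0 -> acc=76 shift=7
  byte[9]=0x97 cont=1 payload=0x17=23: acc |= 23<<7 -> acc=3020 shift=14
  byte[10]=0xA6 cont=1 payload=0x26=38: acc |= 38<<14 -> acc=625612 shift=21
  byte[11]=0x3F cont=0 payload=0x3F=63: acc |= 63<<21 -> acc=132746188 shift=28 [end]
Varint 4: bytes[8:12] = CC 97 A6 3F -> value 132746188 (4 byte(s))

Answer: 2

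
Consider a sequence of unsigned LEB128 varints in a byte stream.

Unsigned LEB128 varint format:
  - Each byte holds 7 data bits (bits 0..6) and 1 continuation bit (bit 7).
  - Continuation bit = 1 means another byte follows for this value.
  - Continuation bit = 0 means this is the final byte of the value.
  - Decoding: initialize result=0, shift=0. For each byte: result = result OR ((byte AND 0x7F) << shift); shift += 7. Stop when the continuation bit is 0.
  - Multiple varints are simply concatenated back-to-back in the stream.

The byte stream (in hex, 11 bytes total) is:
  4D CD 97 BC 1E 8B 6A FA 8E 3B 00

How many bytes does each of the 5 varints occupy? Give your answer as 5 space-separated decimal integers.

  byte[0]=0x4D cont=0 payload=0x4D=77: acc |= 77<<0 -> acc=77 shift=7 [end]
Varint 1: bytes[0:1] = 4D -> value 77 (1 byte(s))
  byte[1]=0xCD cont=1 payload=0x4D=77: acc |= 77<<0 -> acc=77 shift=7
  byte[2]=0x97 cont=1 payload=0x17=23: acc |= 23<<7 -> acc=3021 shift=14
  byte[3]=0xBC cont=1 payload=0x3C=60: acc |= 60<<14 -> acc=986061 shift=21
  byte[4]=0x1E cont=0 payload=0x1E=30: acc |= 30<<21 -> acc=63900621 shift=28 [end]
Varint 2: bytes[1:5] = CD 97 BC 1E -> value 63900621 (4 byte(s))
  byte[5]=0x8B cont=1 payload=0x0B=11: acc |= 11<<0 -> acc=11 shift=7
  byte[6]=0x6A cont=0 payload=0x6A=106: acc |= 106<<7 -> acc=13579 shift=14 [end]
Varint 3: bytes[5:7] = 8B 6A -> value 13579 (2 byte(s))
  byte[7]=0xFA cont=1 payload=0x7A=122: acc |= 122<<0 -> acc=122 shift=7
  byte[8]=0x8E cont=1 payload=0x0E=14: acc |= 14<<7 -> acc=1914 shift=14
  byte[9]=0x3B cont=0 payload=0x3B=59: acc |= 59<<14 -> acc=968570 shift=21 [end]
Varint 4: bytes[7:10] = FA 8E 3B -> value 968570 (3 byte(s))
  byte[10]=0x00 cont=0 payload=0x00=0: acc |= 0<<0 -> acc=0 shift=7 [end]
Varint 5: bytes[10:11] = 00 -> value 0 (1 byte(s))

Answer: 1 4 2 3 1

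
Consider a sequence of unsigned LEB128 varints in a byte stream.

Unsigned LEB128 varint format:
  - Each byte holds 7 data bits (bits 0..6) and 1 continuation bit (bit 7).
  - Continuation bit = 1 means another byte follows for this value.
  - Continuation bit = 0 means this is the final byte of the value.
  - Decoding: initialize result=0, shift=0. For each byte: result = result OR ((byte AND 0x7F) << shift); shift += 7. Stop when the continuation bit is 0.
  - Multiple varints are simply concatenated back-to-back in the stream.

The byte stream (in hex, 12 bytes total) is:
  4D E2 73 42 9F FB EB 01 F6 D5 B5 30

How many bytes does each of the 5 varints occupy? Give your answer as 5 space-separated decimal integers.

Answer: 1 2 1 4 4

Derivation:
  byte[0]=0x4D cont=0 payload=0x4D=77: acc |= 77<<0 -> acc=77 shift=7 [end]
Varint 1: bytes[0:1] = 4D -> value 77 (1 byte(s))
  byte[1]=0xE2 cont=1 payload=0x62=98: acc |= 98<<0 -> acc=98 shift=7
  byte[2]=0x73 cont=0 payload=0x73=115: acc |= 115<<7 -> acc=14818 shift=14 [end]
Varint 2: bytes[1:3] = E2 73 -> value 14818 (2 byte(s))
  byte[3]=0x42 cont=0 payload=0x42=66: acc |= 66<<0 -> acc=66 shift=7 [end]
Varint 3: bytes[3:4] = 42 -> value 66 (1 byte(s))
  byte[4]=0x9F cont=1 payload=0x1F=31: acc |= 31<<0 -> acc=31 shift=7
  byte[5]=0xFB cont=1 payload=0x7B=123: acc |= 123<<7 -> acc=15775 shift=14
  byte[6]=0xEB cont=1 payload=0x6B=107: acc |= 107<<14 -> acc=1768863 shift=21
  byte[7]=0x01 cont=0 payload=0x01=1: acc |= 1<<21 -> acc=3866015 shift=28 [end]
Varint 4: bytes[4:8] = 9F FB EB 01 -> value 3866015 (4 byte(s))
  byte[8]=0xF6 cont=1 payload=0x76=118: acc |= 118<<0 -> acc=118 shift=7
  byte[9]=0xD5 cont=1 payload=0x55=85: acc |= 85<<7 -> acc=10998 shift=14
  byte[10]=0xB5 cont=1 payload=0x35=53: acc |= 53<<14 -> acc=879350 shift=21
  byte[11]=0x30 cont=0 payload=0x30=48: acc |= 48<<21 -> acc=101542646 shift=28 [end]
Varint 5: bytes[8:12] = F6 D5 B5 30 -> value 101542646 (4 byte(s))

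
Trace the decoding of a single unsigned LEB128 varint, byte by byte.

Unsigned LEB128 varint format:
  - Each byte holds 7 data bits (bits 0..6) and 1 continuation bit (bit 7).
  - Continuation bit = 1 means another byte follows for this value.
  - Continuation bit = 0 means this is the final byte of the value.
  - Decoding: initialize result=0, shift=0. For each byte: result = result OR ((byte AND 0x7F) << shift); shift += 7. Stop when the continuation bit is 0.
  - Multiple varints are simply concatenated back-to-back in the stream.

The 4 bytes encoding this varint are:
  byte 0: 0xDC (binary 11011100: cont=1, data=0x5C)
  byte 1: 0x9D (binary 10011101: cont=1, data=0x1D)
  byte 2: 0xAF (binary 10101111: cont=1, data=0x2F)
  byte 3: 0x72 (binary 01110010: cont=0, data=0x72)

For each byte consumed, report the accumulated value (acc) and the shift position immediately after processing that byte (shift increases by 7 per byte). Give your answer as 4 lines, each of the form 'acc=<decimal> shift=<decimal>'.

Answer: acc=92 shift=7
acc=3804 shift=14
acc=773852 shift=21
acc=239849180 shift=28

Derivation:
byte 0=0xDC: payload=0x5C=92, contrib = 92<<0 = 92; acc -> 92, shift -> 7
byte 1=0x9D: payload=0x1D=29, contrib = 29<<7 = 3712; acc -> 3804, shift -> 14
byte 2=0xAF: payload=0x2F=47, contrib = 47<<14 = 770048; acc -> 773852, shift -> 21
byte 3=0x72: payload=0x72=114, contrib = 114<<21 = 239075328; acc -> 239849180, shift -> 28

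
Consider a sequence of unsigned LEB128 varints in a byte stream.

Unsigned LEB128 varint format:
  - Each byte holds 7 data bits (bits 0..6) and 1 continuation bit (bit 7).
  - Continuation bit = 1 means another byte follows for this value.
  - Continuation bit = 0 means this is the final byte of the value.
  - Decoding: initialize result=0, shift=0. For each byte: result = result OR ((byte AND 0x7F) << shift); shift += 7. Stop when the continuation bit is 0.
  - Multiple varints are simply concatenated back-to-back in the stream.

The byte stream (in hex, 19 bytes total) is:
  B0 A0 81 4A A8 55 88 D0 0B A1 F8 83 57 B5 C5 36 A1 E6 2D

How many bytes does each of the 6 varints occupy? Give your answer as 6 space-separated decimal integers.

Answer: 4 2 3 4 3 3

Derivation:
  byte[0]=0xB0 cont=1 payload=0x30=48: acc |= 48<<0 -> acc=48 shift=7
  byte[1]=0xA0 cont=1 payload=0x20=32: acc |= 32<<7 -> acc=4144 shift=14
  byte[2]=0x81 cont=1 payload=0x01=1: acc |= 1<<14 -> acc=20528 shift=21
  byte[3]=0x4A cont=0 payload=0x4A=74: acc |= 74<<21 -> acc=155209776 shift=28 [end]
Varint 1: bytes[0:4] = B0 A0 81 4A -> value 155209776 (4 byte(s))
  byte[4]=0xA8 cont=1 payload=0x28=40: acc |= 40<<0 -> acc=40 shift=7
  byte[5]=0x55 cont=0 payload=0x55=85: acc |= 85<<7 -> acc=10920 shift=14 [end]
Varint 2: bytes[4:6] = A8 55 -> value 10920 (2 byte(s))
  byte[6]=0x88 cont=1 payload=0x08=8: acc |= 8<<0 -> acc=8 shift=7
  byte[7]=0xD0 cont=1 payload=0x50=80: acc |= 80<<7 -> acc=10248 shift=14
  byte[8]=0x0B cont=0 payload=0x0B=11: acc |= 11<<14 -> acc=190472 shift=21 [end]
Varint 3: bytes[6:9] = 88 D0 0B -> value 190472 (3 byte(s))
  byte[9]=0xA1 cont=1 payload=0x21=33: acc |= 33<<0 -> acc=33 shift=7
  byte[10]=0xF8 cont=1 payload=0x78=120: acc |= 120<<7 -> acc=15393 shift=14
  byte[11]=0x83 cont=1 payload=0x03=3: acc |= 3<<14 -> acc=64545 shift=21
  byte[12]=0x57 cont=0 payload=0x57=87: acc |= 87<<21 -> acc=182516769 shift=28 [end]
Varint 4: bytes[9:13] = A1 F8 83 57 -> value 182516769 (4 byte(s))
  byte[13]=0xB5 cont=1 payload=0x35=53: acc |= 53<<0 -> acc=53 shift=7
  byte[14]=0xC5 cont=1 payload=0x45=69: acc |= 69<<7 -> acc=8885 shift=14
  byte[15]=0x36 cont=0 payload=0x36=54: acc |= 54<<14 -> acc=893621 shift=21 [end]
Varint 5: bytes[13:16] = B5 C5 36 -> value 893621 (3 byte(s))
  byte[16]=0xA1 cont=1 payload=0x21=33: acc |= 33<<0 -> acc=33 shift=7
  byte[17]=0xE6 cont=1 payload=0x66=102: acc |= 102<<7 -> acc=13089 shift=14
  byte[18]=0x2D cont=0 payload=0x2D=45: acc |= 45<<14 -> acc=750369 shift=21 [end]
Varint 6: bytes[16:19] = A1 E6 2D -> value 750369 (3 byte(s))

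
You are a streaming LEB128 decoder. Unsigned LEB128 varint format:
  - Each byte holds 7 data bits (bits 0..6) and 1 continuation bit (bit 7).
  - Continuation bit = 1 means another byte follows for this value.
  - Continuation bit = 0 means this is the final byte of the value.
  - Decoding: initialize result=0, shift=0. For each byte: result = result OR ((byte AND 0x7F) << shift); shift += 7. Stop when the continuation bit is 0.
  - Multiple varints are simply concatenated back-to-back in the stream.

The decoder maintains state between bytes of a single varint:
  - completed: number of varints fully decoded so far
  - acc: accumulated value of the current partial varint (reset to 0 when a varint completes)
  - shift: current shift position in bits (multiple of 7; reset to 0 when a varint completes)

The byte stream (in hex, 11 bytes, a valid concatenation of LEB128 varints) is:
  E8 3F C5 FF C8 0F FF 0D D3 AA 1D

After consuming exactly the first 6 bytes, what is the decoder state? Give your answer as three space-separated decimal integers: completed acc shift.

Answer: 2 0 0

Derivation:
byte[0]=0xE8 cont=1 payload=0x68: acc |= 104<<0 -> completed=0 acc=104 shift=7
byte[1]=0x3F cont=0 payload=0x3F: varint #1 complete (value=8168); reset -> completed=1 acc=0 shift=0
byte[2]=0xC5 cont=1 payload=0x45: acc |= 69<<0 -> completed=1 acc=69 shift=7
byte[3]=0xFF cont=1 payload=0x7F: acc |= 127<<7 -> completed=1 acc=16325 shift=14
byte[4]=0xC8 cont=1 payload=0x48: acc |= 72<<14 -> completed=1 acc=1195973 shift=21
byte[5]=0x0F cont=0 payload=0x0F: varint #2 complete (value=32653253); reset -> completed=2 acc=0 shift=0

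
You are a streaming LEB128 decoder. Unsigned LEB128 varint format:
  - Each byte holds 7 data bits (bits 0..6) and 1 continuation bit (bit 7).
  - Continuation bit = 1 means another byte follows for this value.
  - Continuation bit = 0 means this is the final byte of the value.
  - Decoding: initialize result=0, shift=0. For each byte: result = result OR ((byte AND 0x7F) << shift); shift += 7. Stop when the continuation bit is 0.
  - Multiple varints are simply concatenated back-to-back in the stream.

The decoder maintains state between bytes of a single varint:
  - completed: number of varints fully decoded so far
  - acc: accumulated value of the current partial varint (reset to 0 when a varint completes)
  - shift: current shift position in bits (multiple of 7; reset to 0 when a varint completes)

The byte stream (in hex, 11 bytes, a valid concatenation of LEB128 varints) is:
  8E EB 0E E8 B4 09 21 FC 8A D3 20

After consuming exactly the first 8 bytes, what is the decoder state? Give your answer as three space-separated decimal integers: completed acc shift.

byte[0]=0x8E cont=1 payload=0x0E: acc |= 14<<0 -> completed=0 acc=14 shift=7
byte[1]=0xEB cont=1 payload=0x6B: acc |= 107<<7 -> completed=0 acc=13710 shift=14
byte[2]=0x0E cont=0 payload=0x0E: varint #1 complete (value=243086); reset -> completed=1 acc=0 shift=0
byte[3]=0xE8 cont=1 payload=0x68: acc |= 104<<0 -> completed=1 acc=104 shift=7
byte[4]=0xB4 cont=1 payload=0x34: acc |= 52<<7 -> completed=1 acc=6760 shift=14
byte[5]=0x09 cont=0 payload=0x09: varint #2 complete (value=154216); reset -> completed=2 acc=0 shift=0
byte[6]=0x21 cont=0 payload=0x21: varint #3 complete (value=33); reset -> completed=3 acc=0 shift=0
byte[7]=0xFC cont=1 payload=0x7C: acc |= 124<<0 -> completed=3 acc=124 shift=7

Answer: 3 124 7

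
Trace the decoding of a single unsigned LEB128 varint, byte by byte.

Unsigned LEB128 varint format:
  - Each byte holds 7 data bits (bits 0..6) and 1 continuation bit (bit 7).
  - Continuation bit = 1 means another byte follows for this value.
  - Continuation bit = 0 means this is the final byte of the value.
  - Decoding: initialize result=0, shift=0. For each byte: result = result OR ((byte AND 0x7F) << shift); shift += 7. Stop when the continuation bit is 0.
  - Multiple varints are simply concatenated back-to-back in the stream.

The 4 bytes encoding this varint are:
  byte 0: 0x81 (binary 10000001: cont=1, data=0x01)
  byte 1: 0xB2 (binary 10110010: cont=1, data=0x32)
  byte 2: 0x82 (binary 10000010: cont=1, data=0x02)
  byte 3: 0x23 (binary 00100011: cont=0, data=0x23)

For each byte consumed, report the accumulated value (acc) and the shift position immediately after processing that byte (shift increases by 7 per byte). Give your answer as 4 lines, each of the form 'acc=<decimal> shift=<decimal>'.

Answer: acc=1 shift=7
acc=6401 shift=14
acc=39169 shift=21
acc=73439489 shift=28

Derivation:
byte 0=0x81: payload=0x01=1, contrib = 1<<0 = 1; acc -> 1, shift -> 7
byte 1=0xB2: payload=0x32=50, contrib = 50<<7 = 6400; acc -> 6401, shift -> 14
byte 2=0x82: payload=0x02=2, contrib = 2<<14 = 32768; acc -> 39169, shift -> 21
byte 3=0x23: payload=0x23=35, contrib = 35<<21 = 73400320; acc -> 73439489, shift -> 28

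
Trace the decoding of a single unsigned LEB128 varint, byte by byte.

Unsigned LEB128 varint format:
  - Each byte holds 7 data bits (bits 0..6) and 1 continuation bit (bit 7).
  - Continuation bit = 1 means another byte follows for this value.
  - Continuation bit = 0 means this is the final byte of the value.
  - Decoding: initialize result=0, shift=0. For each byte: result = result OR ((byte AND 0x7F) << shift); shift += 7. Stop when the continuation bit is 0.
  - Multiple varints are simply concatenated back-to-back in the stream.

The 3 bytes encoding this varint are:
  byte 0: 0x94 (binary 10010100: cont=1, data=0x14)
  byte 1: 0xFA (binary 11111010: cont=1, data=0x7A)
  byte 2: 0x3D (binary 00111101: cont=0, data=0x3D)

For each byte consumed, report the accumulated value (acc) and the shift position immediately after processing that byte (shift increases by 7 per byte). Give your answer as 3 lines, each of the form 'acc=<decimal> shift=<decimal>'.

byte 0=0x94: payload=0x14=20, contrib = 20<<0 = 20; acc -> 20, shift -> 7
byte 1=0xFA: payload=0x7A=122, contrib = 122<<7 = 15616; acc -> 15636, shift -> 14
byte 2=0x3D: payload=0x3D=61, contrib = 61<<14 = 999424; acc -> 1015060, shift -> 21

Answer: acc=20 shift=7
acc=15636 shift=14
acc=1015060 shift=21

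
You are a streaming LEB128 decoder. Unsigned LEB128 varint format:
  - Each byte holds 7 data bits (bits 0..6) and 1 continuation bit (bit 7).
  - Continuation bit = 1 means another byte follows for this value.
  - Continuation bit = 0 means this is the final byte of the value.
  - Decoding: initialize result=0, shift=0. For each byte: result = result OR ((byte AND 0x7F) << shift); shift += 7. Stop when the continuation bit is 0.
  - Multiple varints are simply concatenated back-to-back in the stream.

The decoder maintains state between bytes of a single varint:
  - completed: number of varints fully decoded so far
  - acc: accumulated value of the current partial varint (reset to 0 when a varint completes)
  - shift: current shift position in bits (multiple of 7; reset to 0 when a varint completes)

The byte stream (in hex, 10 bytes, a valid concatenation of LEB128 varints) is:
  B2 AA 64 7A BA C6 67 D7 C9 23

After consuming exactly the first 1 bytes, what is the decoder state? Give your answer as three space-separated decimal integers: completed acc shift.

Answer: 0 50 7

Derivation:
byte[0]=0xB2 cont=1 payload=0x32: acc |= 50<<0 -> completed=0 acc=50 shift=7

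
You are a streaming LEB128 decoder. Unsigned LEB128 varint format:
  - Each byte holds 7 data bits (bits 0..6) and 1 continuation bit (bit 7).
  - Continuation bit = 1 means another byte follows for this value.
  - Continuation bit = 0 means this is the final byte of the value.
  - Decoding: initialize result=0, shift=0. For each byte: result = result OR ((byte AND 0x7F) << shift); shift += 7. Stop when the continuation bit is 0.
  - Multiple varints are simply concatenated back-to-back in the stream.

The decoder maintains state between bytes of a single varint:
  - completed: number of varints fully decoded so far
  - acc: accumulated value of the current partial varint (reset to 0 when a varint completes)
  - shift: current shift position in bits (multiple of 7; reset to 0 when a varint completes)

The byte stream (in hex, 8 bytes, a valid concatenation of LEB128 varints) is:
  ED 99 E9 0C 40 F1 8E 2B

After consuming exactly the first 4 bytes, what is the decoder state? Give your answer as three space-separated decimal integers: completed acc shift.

byte[0]=0xED cont=1 payload=0x6D: acc |= 109<<0 -> completed=0 acc=109 shift=7
byte[1]=0x99 cont=1 payload=0x19: acc |= 25<<7 -> completed=0 acc=3309 shift=14
byte[2]=0xE9 cont=1 payload=0x69: acc |= 105<<14 -> completed=0 acc=1723629 shift=21
byte[3]=0x0C cont=0 payload=0x0C: varint #1 complete (value=26889453); reset -> completed=1 acc=0 shift=0

Answer: 1 0 0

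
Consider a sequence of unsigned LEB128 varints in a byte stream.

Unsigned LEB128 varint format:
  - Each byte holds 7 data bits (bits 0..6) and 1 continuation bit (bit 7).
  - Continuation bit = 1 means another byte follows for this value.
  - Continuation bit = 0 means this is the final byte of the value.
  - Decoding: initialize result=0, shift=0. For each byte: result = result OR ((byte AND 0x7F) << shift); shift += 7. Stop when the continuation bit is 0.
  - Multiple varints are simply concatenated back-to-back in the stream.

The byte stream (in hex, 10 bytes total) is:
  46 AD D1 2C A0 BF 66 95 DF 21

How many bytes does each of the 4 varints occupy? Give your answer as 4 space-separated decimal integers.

Answer: 1 3 3 3

Derivation:
  byte[0]=0x46 cont=0 payload=0x46=70: acc |= 70<<0 -> acc=70 shift=7 [end]
Varint 1: bytes[0:1] = 46 -> value 70 (1 byte(s))
  byte[1]=0xAD cont=1 payload=0x2D=45: acc |= 45<<0 -> acc=45 shift=7
  byte[2]=0xD1 cont=1 payload=0x51=81: acc |= 81<<7 -> acc=10413 shift=14
  byte[3]=0x2C cont=0 payload=0x2C=44: acc |= 44<<14 -> acc=731309 shift=21 [end]
Varint 2: bytes[1:4] = AD D1 2C -> value 731309 (3 byte(s))
  byte[4]=0xA0 cont=1 payload=0x20=32: acc |= 32<<0 -> acc=32 shift=7
  byte[5]=0xBF cont=1 payload=0x3F=63: acc |= 63<<7 -> acc=8096 shift=14
  byte[6]=0x66 cont=0 payload=0x66=102: acc |= 102<<14 -> acc=1679264 shift=21 [end]
Varint 3: bytes[4:7] = A0 BF 66 -> value 1679264 (3 byte(s))
  byte[7]=0x95 cont=1 payload=0x15=21: acc |= 21<<0 -> acc=21 shift=7
  byte[8]=0xDF cont=1 payload=0x5F=95: acc |= 95<<7 -> acc=12181 shift=14
  byte[9]=0x21 cont=0 payload=0x21=33: acc |= 33<<14 -> acc=552853 shift=21 [end]
Varint 4: bytes[7:10] = 95 DF 21 -> value 552853 (3 byte(s))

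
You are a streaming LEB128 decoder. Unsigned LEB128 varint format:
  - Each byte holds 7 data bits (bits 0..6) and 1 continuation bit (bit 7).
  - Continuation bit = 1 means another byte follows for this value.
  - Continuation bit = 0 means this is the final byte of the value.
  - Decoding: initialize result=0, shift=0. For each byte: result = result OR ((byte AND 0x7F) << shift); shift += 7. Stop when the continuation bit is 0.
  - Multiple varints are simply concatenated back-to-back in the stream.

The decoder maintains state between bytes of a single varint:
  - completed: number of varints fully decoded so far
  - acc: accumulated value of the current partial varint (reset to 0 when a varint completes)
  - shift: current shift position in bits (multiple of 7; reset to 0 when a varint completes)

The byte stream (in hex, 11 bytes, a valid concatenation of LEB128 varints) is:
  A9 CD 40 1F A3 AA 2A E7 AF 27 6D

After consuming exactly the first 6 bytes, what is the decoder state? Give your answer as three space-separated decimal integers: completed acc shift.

Answer: 2 5411 14

Derivation:
byte[0]=0xA9 cont=1 payload=0x29: acc |= 41<<0 -> completed=0 acc=41 shift=7
byte[1]=0xCD cont=1 payload=0x4D: acc |= 77<<7 -> completed=0 acc=9897 shift=14
byte[2]=0x40 cont=0 payload=0x40: varint #1 complete (value=1058473); reset -> completed=1 acc=0 shift=0
byte[3]=0x1F cont=0 payload=0x1F: varint #2 complete (value=31); reset -> completed=2 acc=0 shift=0
byte[4]=0xA3 cont=1 payload=0x23: acc |= 35<<0 -> completed=2 acc=35 shift=7
byte[5]=0xAA cont=1 payload=0x2A: acc |= 42<<7 -> completed=2 acc=5411 shift=14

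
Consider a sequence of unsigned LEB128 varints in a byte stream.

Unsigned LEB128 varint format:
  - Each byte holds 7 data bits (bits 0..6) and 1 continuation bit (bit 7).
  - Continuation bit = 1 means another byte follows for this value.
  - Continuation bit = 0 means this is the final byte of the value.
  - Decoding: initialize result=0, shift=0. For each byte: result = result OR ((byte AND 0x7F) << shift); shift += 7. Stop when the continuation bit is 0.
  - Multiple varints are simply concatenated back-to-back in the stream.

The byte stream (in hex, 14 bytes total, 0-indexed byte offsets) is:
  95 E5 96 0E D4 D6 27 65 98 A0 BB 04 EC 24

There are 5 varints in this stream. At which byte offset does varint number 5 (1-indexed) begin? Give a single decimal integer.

  byte[0]=0x95 cont=1 payload=0x15=21: acc |= 21<<0 -> acc=21 shift=7
  byte[1]=0xE5 cont=1 payload=0x65=101: acc |= 101<<7 -> acc=12949 shift=14
  byte[2]=0x96 cont=1 payload=0x16=22: acc |= 22<<14 -> acc=373397 shift=21
  byte[3]=0x0E cont=0 payload=0x0E=14: acc |= 14<<21 -> acc=29733525 shift=28 [end]
Varint 1: bytes[0:4] = 95 E5 96 0E -> value 29733525 (4 byte(s))
  byte[4]=0xD4 cont=1 payload=0x54=84: acc |= 84<<0 -> acc=84 shift=7
  byte[5]=0xD6 cont=1 payload=0x56=86: acc |= 86<<7 -> acc=11092 shift=14
  byte[6]=0x27 cont=0 payload=0x27=39: acc |= 39<<14 -> acc=650068 shift=21 [end]
Varint 2: bytes[4:7] = D4 D6 27 -> value 650068 (3 byte(s))
  byte[7]=0x65 cont=0 payload=0x65=101: acc |= 101<<0 -> acc=101 shift=7 [end]
Varint 3: bytes[7:8] = 65 -> value 101 (1 byte(s))
  byte[8]=0x98 cont=1 payload=0x18=24: acc |= 24<<0 -> acc=24 shift=7
  byte[9]=0xA0 cont=1 payload=0x20=32: acc |= 32<<7 -> acc=4120 shift=14
  byte[10]=0xBB cont=1 payload=0x3B=59: acc |= 59<<14 -> acc=970776 shift=21
  byte[11]=0x04 cont=0 payload=0x04=4: acc |= 4<<21 -> acc=9359384 shift=28 [end]
Varint 4: bytes[8:12] = 98 A0 BB 04 -> value 9359384 (4 byte(s))
  byte[12]=0xEC cont=1 payload=0x6C=108: acc |= 108<<0 -> acc=108 shift=7
  byte[13]=0x24 cont=0 payload=0x24=36: acc |= 36<<7 -> acc=4716 shift=14 [end]
Varint 5: bytes[12:14] = EC 24 -> value 4716 (2 byte(s))

Answer: 12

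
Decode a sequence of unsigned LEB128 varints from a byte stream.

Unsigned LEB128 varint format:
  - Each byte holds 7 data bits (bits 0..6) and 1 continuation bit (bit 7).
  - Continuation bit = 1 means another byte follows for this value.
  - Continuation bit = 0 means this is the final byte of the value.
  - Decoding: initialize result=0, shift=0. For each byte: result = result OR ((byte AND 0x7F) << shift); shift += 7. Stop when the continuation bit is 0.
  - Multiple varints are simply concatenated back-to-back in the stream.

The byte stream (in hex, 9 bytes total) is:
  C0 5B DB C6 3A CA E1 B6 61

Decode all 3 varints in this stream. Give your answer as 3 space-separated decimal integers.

  byte[0]=0xC0 cont=1 payload=0x40=64: acc |= 64<<0 -> acc=64 shift=7
  byte[1]=0x5B cont=0 payload=0x5B=91: acc |= 91<<7 -> acc=11712 shift=14 [end]
Varint 1: bytes[0:2] = C0 5B -> value 11712 (2 byte(s))
  byte[2]=0xDB cont=1 payload=0x5B=91: acc |= 91<<0 -> acc=91 shift=7
  byte[3]=0xC6 cont=1 payload=0x46=70: acc |= 70<<7 -> acc=9051 shift=14
  byte[4]=0x3A cont=0 payload=0x3A=58: acc |= 58<<14 -> acc=959323 shift=21 [end]
Varint 2: bytes[2:5] = DB C6 3A -> value 959323 (3 byte(s))
  byte[5]=0xCA cont=1 payload=0x4A=74: acc |= 74<<0 -> acc=74 shift=7
  byte[6]=0xE1 cont=1 payload=0x61=97: acc |= 97<<7 -> acc=12490 shift=14
  byte[7]=0xB6 cont=1 payload=0x36=54: acc |= 54<<14 -> acc=897226 shift=21
  byte[8]=0x61 cont=0 payload=0x61=97: acc |= 97<<21 -> acc=204320970 shift=28 [end]
Varint 3: bytes[5:9] = CA E1 B6 61 -> value 204320970 (4 byte(s))

Answer: 11712 959323 204320970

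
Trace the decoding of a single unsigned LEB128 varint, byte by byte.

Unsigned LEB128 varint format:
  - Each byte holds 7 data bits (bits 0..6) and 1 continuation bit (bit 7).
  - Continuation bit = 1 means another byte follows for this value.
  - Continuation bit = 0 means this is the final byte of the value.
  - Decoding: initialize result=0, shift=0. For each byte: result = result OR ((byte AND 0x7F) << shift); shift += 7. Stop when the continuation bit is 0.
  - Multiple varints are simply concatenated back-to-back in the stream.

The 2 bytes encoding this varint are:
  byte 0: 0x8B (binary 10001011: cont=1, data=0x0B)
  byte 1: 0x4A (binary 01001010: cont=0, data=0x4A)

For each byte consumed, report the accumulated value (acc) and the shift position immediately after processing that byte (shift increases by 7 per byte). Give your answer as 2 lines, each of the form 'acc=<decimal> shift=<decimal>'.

Answer: acc=11 shift=7
acc=9483 shift=14

Derivation:
byte 0=0x8B: payload=0x0B=11, contrib = 11<<0 = 11; acc -> 11, shift -> 7
byte 1=0x4A: payload=0x4A=74, contrib = 74<<7 = 9472; acc -> 9483, shift -> 14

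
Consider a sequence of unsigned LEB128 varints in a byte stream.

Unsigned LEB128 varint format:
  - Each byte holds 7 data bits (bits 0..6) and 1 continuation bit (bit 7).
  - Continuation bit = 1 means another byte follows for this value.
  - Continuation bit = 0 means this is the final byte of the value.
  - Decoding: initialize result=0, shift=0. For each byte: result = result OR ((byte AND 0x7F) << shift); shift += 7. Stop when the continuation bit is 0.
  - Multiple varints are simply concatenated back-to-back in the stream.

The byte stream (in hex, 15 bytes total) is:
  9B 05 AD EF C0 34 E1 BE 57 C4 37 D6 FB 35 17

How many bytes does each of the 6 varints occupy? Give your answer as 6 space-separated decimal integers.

Answer: 2 4 3 2 3 1

Derivation:
  byte[0]=0x9B cont=1 payload=0x1B=27: acc |= 27<<0 -> acc=27 shift=7
  byte[1]=0x05 cont=0 payload=0x05=5: acc |= 5<<7 -> acc=667 shift=14 [end]
Varint 1: bytes[0:2] = 9B 05 -> value 667 (2 byte(s))
  byte[2]=0xAD cont=1 payload=0x2D=45: acc |= 45<<0 -> acc=45 shift=7
  byte[3]=0xEF cont=1 payload=0x6F=111: acc |= 111<<7 -> acc=14253 shift=14
  byte[4]=0xC0 cont=1 payload=0x40=64: acc |= 64<<14 -> acc=1062829 shift=21
  byte[5]=0x34 cont=0 payload=0x34=52: acc |= 52<<21 -> acc=110114733 shift=28 [end]
Varint 2: bytes[2:6] = AD EF C0 34 -> value 110114733 (4 byte(s))
  byte[6]=0xE1 cont=1 payload=0x61=97: acc |= 97<<0 -> acc=97 shift=7
  byte[7]=0xBE cont=1 payload=0x3E=62: acc |= 62<<7 -> acc=8033 shift=14
  byte[8]=0x57 cont=0 payload=0x57=87: acc |= 87<<14 -> acc=1433441 shift=21 [end]
Varint 3: bytes[6:9] = E1 BE 57 -> value 1433441 (3 byte(s))
  byte[9]=0xC4 cont=1 payload=0x44=68: acc |= 68<<0 -> acc=68 shift=7
  byte[10]=0x37 cont=0 payload=0x37=55: acc |= 55<<7 -> acc=7108 shift=14 [end]
Varint 4: bytes[9:11] = C4 37 -> value 7108 (2 byte(s))
  byte[11]=0xD6 cont=1 payload=0x56=86: acc |= 86<<0 -> acc=86 shift=7
  byte[12]=0xFB cont=1 payload=0x7B=123: acc |= 123<<7 -> acc=15830 shift=14
  byte[13]=0x35 cont=0 payload=0x35=53: acc |= 53<<14 -> acc=884182 shift=21 [end]
Varint 5: bytes[11:14] = D6 FB 35 -> value 884182 (3 byte(s))
  byte[14]=0x17 cont=0 payload=0x17=23: acc |= 23<<0 -> acc=23 shift=7 [end]
Varint 6: bytes[14:15] = 17 -> value 23 (1 byte(s))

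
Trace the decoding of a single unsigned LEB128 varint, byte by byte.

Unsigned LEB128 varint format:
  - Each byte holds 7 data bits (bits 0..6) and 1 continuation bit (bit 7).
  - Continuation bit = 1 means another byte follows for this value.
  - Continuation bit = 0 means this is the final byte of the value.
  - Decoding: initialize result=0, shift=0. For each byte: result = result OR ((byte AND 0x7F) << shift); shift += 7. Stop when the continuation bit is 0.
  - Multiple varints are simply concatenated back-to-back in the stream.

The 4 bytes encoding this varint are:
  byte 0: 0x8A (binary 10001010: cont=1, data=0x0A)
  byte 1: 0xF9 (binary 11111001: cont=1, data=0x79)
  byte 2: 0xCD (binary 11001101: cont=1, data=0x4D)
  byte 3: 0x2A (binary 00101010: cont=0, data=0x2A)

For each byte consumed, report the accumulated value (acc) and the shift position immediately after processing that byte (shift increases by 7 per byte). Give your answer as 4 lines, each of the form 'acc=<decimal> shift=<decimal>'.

Answer: acc=10 shift=7
acc=15498 shift=14
acc=1277066 shift=21
acc=89357450 shift=28

Derivation:
byte 0=0x8A: payload=0x0A=10, contrib = 10<<0 = 10; acc -> 10, shift -> 7
byte 1=0xF9: payload=0x79=121, contrib = 121<<7 = 15488; acc -> 15498, shift -> 14
byte 2=0xCD: payload=0x4D=77, contrib = 77<<14 = 1261568; acc -> 1277066, shift -> 21
byte 3=0x2A: payload=0x2A=42, contrib = 42<<21 = 88080384; acc -> 89357450, shift -> 28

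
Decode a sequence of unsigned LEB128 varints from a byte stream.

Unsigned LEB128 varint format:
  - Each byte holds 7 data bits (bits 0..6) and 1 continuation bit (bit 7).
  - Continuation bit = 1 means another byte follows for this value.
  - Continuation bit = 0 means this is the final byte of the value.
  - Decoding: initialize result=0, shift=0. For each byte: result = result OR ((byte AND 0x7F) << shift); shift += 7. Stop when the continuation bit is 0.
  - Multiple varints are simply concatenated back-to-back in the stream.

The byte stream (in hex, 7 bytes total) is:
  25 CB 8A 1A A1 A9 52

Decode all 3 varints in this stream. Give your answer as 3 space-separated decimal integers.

  byte[0]=0x25 cont=0 payload=0x25=37: acc |= 37<<0 -> acc=37 shift=7 [end]
Varint 1: bytes[0:1] = 25 -> value 37 (1 byte(s))
  byte[1]=0xCB cont=1 payload=0x4B=75: acc |= 75<<0 -> acc=75 shift=7
  byte[2]=0x8A cont=1 payload=0x0A=10: acc |= 10<<7 -> acc=1355 shift=14
  byte[3]=0x1A cont=0 payload=0x1A=26: acc |= 26<<14 -> acc=427339 shift=21 [end]
Varint 2: bytes[1:4] = CB 8A 1A -> value 427339 (3 byte(s))
  byte[4]=0xA1 cont=1 payload=0x21=33: acc |= 33<<0 -> acc=33 shift=7
  byte[5]=0xA9 cont=1 payload=0x29=41: acc |= 41<<7 -> acc=5281 shift=14
  byte[6]=0x52 cont=0 payload=0x52=82: acc |= 82<<14 -> acc=1348769 shift=21 [end]
Varint 3: bytes[4:7] = A1 A9 52 -> value 1348769 (3 byte(s))

Answer: 37 427339 1348769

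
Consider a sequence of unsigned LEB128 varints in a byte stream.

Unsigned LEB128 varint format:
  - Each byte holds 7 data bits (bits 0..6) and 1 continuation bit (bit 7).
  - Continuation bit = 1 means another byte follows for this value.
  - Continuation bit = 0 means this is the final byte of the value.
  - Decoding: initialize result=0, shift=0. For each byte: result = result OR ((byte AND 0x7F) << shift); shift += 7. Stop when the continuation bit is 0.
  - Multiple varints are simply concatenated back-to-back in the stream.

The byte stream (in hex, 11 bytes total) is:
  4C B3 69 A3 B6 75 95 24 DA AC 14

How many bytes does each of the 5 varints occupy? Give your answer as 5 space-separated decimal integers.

  byte[0]=0x4C cont=0 payload=0x4C=76: acc |= 76<<0 -> acc=76 shift=7 [end]
Varint 1: bytes[0:1] = 4C -> value 76 (1 byte(s))
  byte[1]=0xB3 cont=1 payload=0x33=51: acc |= 51<<0 -> acc=51 shift=7
  byte[2]=0x69 cont=0 payload=0x69=105: acc |= 105<<7 -> acc=13491 shift=14 [end]
Varint 2: bytes[1:3] = B3 69 -> value 13491 (2 byte(s))
  byte[3]=0xA3 cont=1 payload=0x23=35: acc |= 35<<0 -> acc=35 shift=7
  byte[4]=0xB6 cont=1 payload=0x36=54: acc |= 54<<7 -> acc=6947 shift=14
  byte[5]=0x75 cont=0 payload=0x75=117: acc |= 117<<14 -> acc=1923875 shift=21 [end]
Varint 3: bytes[3:6] = A3 B6 75 -> value 1923875 (3 byte(s))
  byte[6]=0x95 cont=1 payload=0x15=21: acc |= 21<<0 -> acc=21 shift=7
  byte[7]=0x24 cont=0 payload=0x24=36: acc |= 36<<7 -> acc=4629 shift=14 [end]
Varint 4: bytes[6:8] = 95 24 -> value 4629 (2 byte(s))
  byte[8]=0xDA cont=1 payload=0x5A=90: acc |= 90<<0 -> acc=90 shift=7
  byte[9]=0xAC cont=1 payload=0x2C=44: acc |= 44<<7 -> acc=5722 shift=14
  byte[10]=0x14 cont=0 payload=0x14=20: acc |= 20<<14 -> acc=333402 shift=21 [end]
Varint 5: bytes[8:11] = DA AC 14 -> value 333402 (3 byte(s))

Answer: 1 2 3 2 3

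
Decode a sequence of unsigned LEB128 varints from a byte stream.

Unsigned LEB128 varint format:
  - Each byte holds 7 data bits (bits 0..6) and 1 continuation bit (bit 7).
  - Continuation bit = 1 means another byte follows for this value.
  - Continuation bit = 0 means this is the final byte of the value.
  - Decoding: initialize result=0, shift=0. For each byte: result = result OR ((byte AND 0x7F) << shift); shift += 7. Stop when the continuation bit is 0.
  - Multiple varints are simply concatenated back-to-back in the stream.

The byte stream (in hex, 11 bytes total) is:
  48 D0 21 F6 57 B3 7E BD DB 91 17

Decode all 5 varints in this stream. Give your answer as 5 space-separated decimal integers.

Answer: 72 4304 11254 16179 48524733

Derivation:
  byte[0]=0x48 cont=0 payload=0x48=72: acc |= 72<<0 -> acc=72 shift=7 [end]
Varint 1: bytes[0:1] = 48 -> value 72 (1 byte(s))
  byte[1]=0xD0 cont=1 payload=0x50=80: acc |= 80<<0 -> acc=80 shift=7
  byte[2]=0x21 cont=0 payload=0x21=33: acc |= 33<<7 -> acc=4304 shift=14 [end]
Varint 2: bytes[1:3] = D0 21 -> value 4304 (2 byte(s))
  byte[3]=0xF6 cont=1 payload=0x76=118: acc |= 118<<0 -> acc=118 shift=7
  byte[4]=0x57 cont=0 payload=0x57=87: acc |= 87<<7 -> acc=11254 shift=14 [end]
Varint 3: bytes[3:5] = F6 57 -> value 11254 (2 byte(s))
  byte[5]=0xB3 cont=1 payload=0x33=51: acc |= 51<<0 -> acc=51 shift=7
  byte[6]=0x7E cont=0 payload=0x7E=126: acc |= 126<<7 -> acc=16179 shift=14 [end]
Varint 4: bytes[5:7] = B3 7E -> value 16179 (2 byte(s))
  byte[7]=0xBD cont=1 payload=0x3D=61: acc |= 61<<0 -> acc=61 shift=7
  byte[8]=0xDB cont=1 payload=0x5B=91: acc |= 91<<7 -> acc=11709 shift=14
  byte[9]=0x91 cont=1 payload=0x11=17: acc |= 17<<14 -> acc=290237 shift=21
  byte[10]=0x17 cont=0 payload=0x17=23: acc |= 23<<21 -> acc=48524733 shift=28 [end]
Varint 5: bytes[7:11] = BD DB 91 17 -> value 48524733 (4 byte(s))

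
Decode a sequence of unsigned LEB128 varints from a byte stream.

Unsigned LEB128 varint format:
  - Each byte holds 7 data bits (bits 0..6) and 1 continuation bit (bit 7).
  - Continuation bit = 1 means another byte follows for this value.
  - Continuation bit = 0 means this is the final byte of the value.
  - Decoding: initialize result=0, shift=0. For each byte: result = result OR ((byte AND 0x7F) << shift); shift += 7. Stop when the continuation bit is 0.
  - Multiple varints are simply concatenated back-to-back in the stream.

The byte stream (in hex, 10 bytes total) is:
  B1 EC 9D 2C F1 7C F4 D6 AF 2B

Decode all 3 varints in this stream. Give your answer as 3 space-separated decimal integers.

Answer: 92763697 15985 90958708

Derivation:
  byte[0]=0xB1 cont=1 payload=0x31=49: acc |= 49<<0 -> acc=49 shift=7
  byte[1]=0xEC cont=1 payload=0x6C=108: acc |= 108<<7 -> acc=13873 shift=14
  byte[2]=0x9D cont=1 payload=0x1D=29: acc |= 29<<14 -> acc=489009 shift=21
  byte[3]=0x2C cont=0 payload=0x2C=44: acc |= 44<<21 -> acc=92763697 shift=28 [end]
Varint 1: bytes[0:4] = B1 EC 9D 2C -> value 92763697 (4 byte(s))
  byte[4]=0xF1 cont=1 payload=0x71=113: acc |= 113<<0 -> acc=113 shift=7
  byte[5]=0x7C cont=0 payload=0x7C=124: acc |= 124<<7 -> acc=15985 shift=14 [end]
Varint 2: bytes[4:6] = F1 7C -> value 15985 (2 byte(s))
  byte[6]=0xF4 cont=1 payload=0x74=116: acc |= 116<<0 -> acc=116 shift=7
  byte[7]=0xD6 cont=1 payload=0x56=86: acc |= 86<<7 -> acc=11124 shift=14
  byte[8]=0xAF cont=1 payload=0x2F=47: acc |= 47<<14 -> acc=781172 shift=21
  byte[9]=0x2B cont=0 payload=0x2B=43: acc |= 43<<21 -> acc=90958708 shift=28 [end]
Varint 3: bytes[6:10] = F4 D6 AF 2B -> value 90958708 (4 byte(s))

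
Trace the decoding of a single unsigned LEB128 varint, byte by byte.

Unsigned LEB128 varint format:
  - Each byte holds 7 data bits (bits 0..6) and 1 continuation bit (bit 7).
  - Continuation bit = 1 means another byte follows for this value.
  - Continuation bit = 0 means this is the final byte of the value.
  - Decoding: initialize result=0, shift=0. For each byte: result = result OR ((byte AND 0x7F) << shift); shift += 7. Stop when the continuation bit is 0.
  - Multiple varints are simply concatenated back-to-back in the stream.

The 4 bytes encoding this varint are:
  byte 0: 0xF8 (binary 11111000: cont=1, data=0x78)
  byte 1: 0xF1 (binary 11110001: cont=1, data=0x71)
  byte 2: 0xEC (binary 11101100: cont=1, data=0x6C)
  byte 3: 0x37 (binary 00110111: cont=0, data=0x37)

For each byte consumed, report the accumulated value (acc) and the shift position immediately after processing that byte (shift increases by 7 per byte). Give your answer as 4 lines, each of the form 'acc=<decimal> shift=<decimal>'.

byte 0=0xF8: payload=0x78=120, contrib = 120<<0 = 120; acc -> 120, shift -> 7
byte 1=0xF1: payload=0x71=113, contrib = 113<<7 = 14464; acc -> 14584, shift -> 14
byte 2=0xEC: payload=0x6C=108, contrib = 108<<14 = 1769472; acc -> 1784056, shift -> 21
byte 3=0x37: payload=0x37=55, contrib = 55<<21 = 115343360; acc -> 117127416, shift -> 28

Answer: acc=120 shift=7
acc=14584 shift=14
acc=1784056 shift=21
acc=117127416 shift=28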